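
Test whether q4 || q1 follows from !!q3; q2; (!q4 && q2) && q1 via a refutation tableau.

Initial set: {T !!q3; T q2; T ((!q4 && q2) && q1); F (q4 || q1)}.
T !!q3: drop double negation, giving T q3.
T ((!q4 && q2) && q1): α-rule — add T (!q4 && q2), T q1.
F (q4 || q1): α-rule — add F q4, F q1.
× closes — contains both q1 and !q1.
All 1 branch closes.
Every branch closed, so the premises entail the conclusion.

Yes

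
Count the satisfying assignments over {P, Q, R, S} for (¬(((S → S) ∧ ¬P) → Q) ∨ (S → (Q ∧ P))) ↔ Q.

Initial set: {((¬(((S → S) ∧ ¬P) → Q) ∨ (S → (Q ∧ P))) ↔ Q)}.
((¬(((S → S) ∧ ¬P) → Q) ∨ (S → (Q ∧ P))) ↔ Q): β-rule — branch into (¬(((S → S) ∧ ¬P) → Q) ∨ (S → (Q ∧ P))), Q  //  ¬(¬(((S → S) ∧ ¬P) → Q) ∨ (S → (Q ∧ P))), ¬Q.
  branch 1 (add (¬(((S → S) ∧ ¬P) → Q) ∨ (S → (Q ∧ P))), Q):
    (¬(((S → S) ∧ ¬P) → Q) ∨ (S → (Q ∧ P))): β-rule — branch into ¬(((S → S) ∧ ¬P) → Q)  //  (S → (Q ∧ P)).
      branch 1.1 (add ¬(((S → S) ∧ ¬P) → Q)):
        ¬(((S → S) ∧ ¬P) → Q): α-rule — add ((S → S) ∧ ¬P), ¬Q.
        × closes — contains both Q and ¬Q.
      branch 1.2 (add (S → (Q ∧ P))):
        (S → (Q ∧ P)): β-rule — branch into ¬S  //  (Q ∧ P).
          branch 1.2.1 (add ¬S):
            ○ open, literals {Q=1, S=0}.
          branch 1.2.2 (add (Q ∧ P)):
            (Q ∧ P): α-rule — add Q, P.
            ○ open, literals {P=1, Q=1}.
  branch 2 (add ¬(¬(((S → S) ∧ ¬P) → Q) ∨ (S → (Q ∧ P))), ¬Q):
    ¬(¬(((S → S) ∧ ¬P) → Q) ∨ (S → (Q ∧ P))): α-rule — add ¬¬(((S → S) ∧ ¬P) → Q), ¬(S → (Q ∧ P)).
    ¬(S → (Q ∧ P)): α-rule — add S, ¬(Q ∧ P).
    ¬¬(((S → S) ∧ ¬P) → Q): β-rule — branch into ¬((S → S) ∧ ¬P)  //  Q.
      branch 2.1 (add ¬((S → S) ∧ ¬P)):
        ¬(Q ∧ P): β-rule — branch into ¬Q  //  ¬P.
          branch 2.1.1 (add ¬Q):
            ¬((S → S) ∧ ¬P): β-rule — branch into ¬(S → S)  //  ¬¬P.
              branch 2.1.1.1 (add ¬(S → S)):
                ¬(S → S): α-rule — add S, ¬S.
                × closes — contains both S and ¬S.
              branch 2.1.1.2 (add ¬¬P):
                ○ open, literals {P=1, Q=0, S=1}.
          branch 2.1.2 (add ¬P):
            ¬((S → S) ∧ ¬P): β-rule — branch into ¬(S → S)  //  ¬¬P.
              branch 2.1.2.1 (add ¬(S → S)):
                ¬(S → S): α-rule — add S, ¬S.
                × closes — contains both S and ¬S.
              branch 2.1.2.2 (add ¬¬P):
                × closes — contains both P and ¬P.
      branch 2.2 (add Q):
        × closes — contains both Q and ¬Q.
5 branches closed, 3 open.
Each open branch fixes some atoms; the unmentioned ones are free. Counting distinct full assignments: branch {Q=1, S=0} (P, R) contributes 4 new; branch {P=1, Q=1} (R, S) contributes 2 new; branch {P=1, Q=0, S=1} (R) contributes 2 new. Total: 8.

8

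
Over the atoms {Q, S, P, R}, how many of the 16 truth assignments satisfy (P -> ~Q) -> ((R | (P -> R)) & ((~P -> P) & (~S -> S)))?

Initial set: {((P -> ~Q) -> ((R | (P -> R)) & ((~P -> P) & (~S -> S))))}.
((P -> ~Q) -> ((R | (P -> R)) & ((~P -> P) & (~S -> S)))): β-rule — branch into ~(P -> ~Q)  //  ((R | (P -> R)) & ((~P -> P) & (~S -> S))).
  branch 1 (add ~(P -> ~Q)):
    ~(P -> ~Q): α-rule — add P, ~~Q.
    ○ open, literals {P=T, Q=T}.
  branch 2 (add ((R | (P -> R)) & ((~P -> P) & (~S -> S)))):
    ((R | (P -> R)) & ((~P -> P) & (~S -> S))): α-rule — add (R | (P -> R)), ((~P -> P) & (~S -> S)).
    ((~P -> P) & (~S -> S)): α-rule — add (~P -> P), (~S -> S).
    (R | (P -> R)): β-rule — branch into R  //  (P -> R).
      branch 2.1 (add R):
        (~P -> P): β-rule — branch into ~~P  //  P.
          branch 2.1.1 (add ~~P):
            (~S -> S): β-rule — branch into ~~S  //  S.
              branch 2.1.1.1 (add ~~S):
                ○ open, literals {P=T, R=T, S=T}.
              branch 2.1.1.2 (add S):
                ○ open, literals {P=T, R=T, S=T}.
          branch 2.1.2 (add P):
            (~S -> S): β-rule — branch into ~~S  //  S.
              branch 2.1.2.1 (add ~~S):
                ○ open, literals {P=T, R=T, S=T}.
              branch 2.1.2.2 (add S):
                ○ open, literals {P=T, R=T, S=T}.
      branch 2.2 (add (P -> R)):
        (~P -> P): β-rule — branch into ~~P  //  P.
          branch 2.2.1 (add ~~P):
            (~S -> S): β-rule — branch into ~~S  //  S.
              branch 2.2.1.1 (add ~~S):
                (P -> R): β-rule — branch into ~P  //  R.
                  branch 2.2.1.1.1 (add ~P):
                    × closes — contains both P and ~P.
                  branch 2.2.1.1.2 (add R):
                    ○ open, literals {P=T, R=T, S=T}.
              branch 2.2.1.2 (add S):
                (P -> R): β-rule — branch into ~P  //  R.
                  branch 2.2.1.2.1 (add ~P):
                    × closes — contains both P and ~P.
                  branch 2.2.1.2.2 (add R):
                    ○ open, literals {P=T, R=T, S=T}.
          branch 2.2.2 (add P):
            (~S -> S): β-rule — branch into ~~S  //  S.
              branch 2.2.2.1 (add ~~S):
                (P -> R): β-rule — branch into ~P  //  R.
                  branch 2.2.2.1.1 (add ~P):
                    × closes — contains both P and ~P.
                  branch 2.2.2.1.2 (add R):
                    ○ open, literals {P=T, R=T, S=T}.
              branch 2.2.2.2 (add S):
                (P -> R): β-rule — branch into ~P  //  R.
                  branch 2.2.2.2.1 (add ~P):
                    × closes — contains both P and ~P.
                  branch 2.2.2.2.2 (add R):
                    ○ open, literals {P=T, R=T, S=T}.
4 branches closed, 9 open.
Each open branch fixes some atoms; the unmentioned ones are free. Counting distinct full assignments: branch {P=T, Q=T} (S, R) contributes 4 new; branch {P=T, R=T, S=T} (Q) contributes 1 new; branch {P=T, R=T, S=T} (Q) contributes 0 new; branch {P=T, R=T, S=T} (Q) contributes 0 new; branch {P=T, R=T, S=T} (Q) contributes 0 new; branch {P=T, R=T, S=T} (Q) contributes 0 new; branch {P=T, R=T, S=T} (Q) contributes 0 new; branch {P=T, R=T, S=T} (Q) contributes 0 new; branch {P=T, R=T, S=T} (Q) contributes 0 new. Total: 5.

5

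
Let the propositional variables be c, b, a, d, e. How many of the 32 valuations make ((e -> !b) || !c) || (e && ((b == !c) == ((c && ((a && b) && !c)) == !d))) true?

30

Initial set: {(((e -> !b) || !c) || (e && ((b == !c) == ((c && ((a && b) && !c)) == !d))))}.
(((e -> !b) || !c) || (e && ((b == !c) == ((c && ((a && b) && !c)) == !d)))): β-rule — branch into ((e -> !b) || !c)  //  (e && ((b == !c) == ((c && ((a && b) && !c)) == !d))).
  branch 1 (add ((e -> !b) || !c)):
    ((e -> !b) || !c): β-rule — branch into (e -> !b)  //  !c.
      branch 1.1 (add (e -> !b)):
        (e -> !b): β-rule — branch into !e  //  !b.
          branch 1.1.1 (add !e):
            ○ open, literals {e=0}.
          branch 1.1.2 (add !b):
            ○ open, literals {b=0}.
      branch 1.2 (add !c):
        ○ open, literals {c=0}.
  branch 2 (add (e && ((b == !c) == ((c && ((a && b) && !c)) == !d)))):
    (e && ((b == !c) == ((c && ((a && b) && !c)) == !d))): α-rule — add e, ((b == !c) == ((c && ((a && b) && !c)) == !d)).
    ((b == !c) == ((c && ((a && b) && !c)) == !d)): β-rule — branch into (b == !c), ((c && ((a && b) && !c)) == !d)  //  !(b == !c), !((c && ((a && b) && !c)) == !d).
      branch 2.1 (add (b == !c), ((c && ((a && b) && !c)) == !d)):
        (b == !c): β-rule — branch into b, !c  //  !b, !!c.
          branch 2.1.1 (add b, !c):
            ((c && ((a && b) && !c)) == !d): β-rule — branch into (c && ((a && b) && !c)), !d  //  !(c && ((a && b) && !c)), !!d.
              branch 2.1.1.1 (add (c && ((a && b) && !c)), !d):
                (c && ((a && b) && !c)): α-rule — add c, ((a && b) && !c).
                × closes — contains both c and !c.
              branch 2.1.1.2 (add !(c && ((a && b) && !c)), !!d):
                !(c && ((a && b) && !c)): β-rule — branch into !c  //  !((a && b) && !c).
                  branch 2.1.1.2.1 (add !c):
                    ○ open, literals {b=1, c=0, d=1, e=1}.
                  branch 2.1.1.2.2 (add !((a && b) && !c)):
                    !((a && b) && !c): β-rule — branch into !(a && b)  //  !!c.
                      branch 2.1.1.2.2.1 (add !(a && b)):
                        !(a && b): β-rule — branch into !a  //  !b.
                          branch 2.1.1.2.2.1.1 (add !a):
                            ○ open, literals {a=0, b=1, c=0, d=1, e=1}.
                          branch 2.1.1.2.2.1.2 (add !b):
                            × closes — contains both b and !b.
                      branch 2.1.1.2.2.2 (add !!c):
                        × closes — contains both c and !c.
          branch 2.1.2 (add !b, !!c):
            ((c && ((a && b) && !c)) == !d): β-rule — branch into (c && ((a && b) && !c)), !d  //  !(c && ((a && b) && !c)), !!d.
              branch 2.1.2.1 (add (c && ((a && b) && !c)), !d):
                (c && ((a && b) && !c)): α-rule — add c, ((a && b) && !c).
                ((a && b) && !c): α-rule — add (a && b), !c.
                × closes — contains both c and !c.
              branch 2.1.2.2 (add !(c && ((a && b) && !c)), !!d):
                !(c && ((a && b) && !c)): β-rule — branch into !c  //  !((a && b) && !c).
                  branch 2.1.2.2.1 (add !c):
                    × closes — contains both c and !c.
                  branch 2.1.2.2.2 (add !((a && b) && !c)):
                    !((a && b) && !c): β-rule — branch into !(a && b)  //  !!c.
                      branch 2.1.2.2.2.1 (add !(a && b)):
                        !(a && b): β-rule — branch into !a  //  !b.
                          branch 2.1.2.2.2.1.1 (add !a):
                            ○ open, literals {a=0, b=0, c=1, d=1, e=1}.
                          branch 2.1.2.2.2.1.2 (add !b):
                            ○ open, literals {b=0, c=1, d=1, e=1}.
                      branch 2.1.2.2.2.2 (add !!c):
                        ○ open, literals {b=0, c=1, d=1, e=1}.
      branch 2.2 (add !(b == !c), !((c && ((a && b) && !c)) == !d)):
        !(b == !c): β-rule — branch into b, !!c  //  !b, !c.
          branch 2.2.1 (add b, !!c):
            !((c && ((a && b) && !c)) == !d): β-rule — branch into (c && ((a && b) && !c)), !!d  //  !(c && ((a && b) && !c)), !d.
              branch 2.2.1.1 (add (c && ((a && b) && !c)), !!d):
                (c && ((a && b) && !c)): α-rule — add c, ((a && b) && !c).
                ((a && b) && !c): α-rule — add (a && b), !c.
                × closes — contains both c and !c.
              branch 2.2.1.2 (add !(c && ((a && b) && !c)), !d):
                !(c && ((a && b) && !c)): β-rule — branch into !c  //  !((a && b) && !c).
                  branch 2.2.1.2.1 (add !c):
                    × closes — contains both c and !c.
                  branch 2.2.1.2.2 (add !((a && b) && !c)):
                    !((a && b) && !c): β-rule — branch into !(a && b)  //  !!c.
                      branch 2.2.1.2.2.1 (add !(a && b)):
                        !(a && b): β-rule — branch into !a  //  !b.
                          branch 2.2.1.2.2.1.1 (add !a):
                            ○ open, literals {a=0, b=1, c=1, d=0, e=1}.
                          branch 2.2.1.2.2.1.2 (add !b):
                            × closes — contains both b and !b.
                      branch 2.2.1.2.2.2 (add !!c):
                        ○ open, literals {b=1, c=1, d=0, e=1}.
          branch 2.2.2 (add !b, !c):
            !((c && ((a && b) && !c)) == !d): β-rule — branch into (c && ((a && b) && !c)), !!d  //  !(c && ((a && b) && !c)), !d.
              branch 2.2.2.1 (add (c && ((a && b) && !c)), !!d):
                (c && ((a && b) && !c)): α-rule — add c, ((a && b) && !c).
                × closes — contains both c and !c.
              branch 2.2.2.2 (add !(c && ((a && b) && !c)), !d):
                !(c && ((a && b) && !c)): β-rule — branch into !c  //  !((a && b) && !c).
                  branch 2.2.2.2.1 (add !c):
                    ○ open, literals {b=0, c=0, d=0, e=1}.
                  branch 2.2.2.2.2 (add !((a && b) && !c)):
                    !((a && b) && !c): β-rule — branch into !(a && b)  //  !!c.
                      branch 2.2.2.2.2.1 (add !(a && b)):
                        !(a && b): β-rule — branch into !a  //  !b.
                          branch 2.2.2.2.2.1.1 (add !a):
                            ○ open, literals {a=0, b=0, c=0, d=0, e=1}.
                          branch 2.2.2.2.2.1.2 (add !b):
                            ○ open, literals {b=0, c=0, d=0, e=1}.
                      branch 2.2.2.2.2.2 (add !!c):
                        × closes — contains both c and !c.
10 branches closed, 13 open.
Each open branch fixes some atoms; the unmentioned ones are free. Counting distinct full assignments: branch {e=0} (c, b, a, d) contributes 16 new; branch {b=0} (c, a, d, e) contributes 8 new; branch {c=0} (b, a, d, e) contributes 4 new; branch {b=1, c=0, d=1, e=1} (a) contributes 0 new; branch {a=0, b=1, c=0, d=1, e=1} (none free) contributes 0 new; branch {a=0, b=0, c=1, d=1, e=1} (none free) contributes 0 new; branch {b=0, c=1, d=1, e=1} (a) contributes 0 new; branch {b=0, c=1, d=1, e=1} (a) contributes 0 new; branch {a=0, b=1, c=1, d=0, e=1} (none free) contributes 1 new; branch {b=1, c=1, d=0, e=1} (a) contributes 1 new; branch {b=0, c=0, d=0, e=1} (a) contributes 0 new; branch {a=0, b=0, c=0, d=0, e=1} (none free) contributes 0 new; branch {b=0, c=0, d=0, e=1} (a) contributes 0 new. Total: 30.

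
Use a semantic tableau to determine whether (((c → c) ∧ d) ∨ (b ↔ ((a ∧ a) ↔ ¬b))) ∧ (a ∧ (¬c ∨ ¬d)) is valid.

Not valid

Assume the negation and expand:
Initial set: {F ((((c → c) ∧ d) ∨ (b ↔ ((a ∧ a) ↔ ¬b))) ∧ (a ∧ (¬c ∨ ¬d)))}.
F ((((c → c) ∧ d) ∨ (b ↔ ((a ∧ a) ↔ ¬b))) ∧ (a ∧ (¬c ∨ ¬d))): β-rule — branch into F (((c → c) ∧ d) ∨ (b ↔ ((a ∧ a) ↔ ¬b)))  //  F (a ∧ (¬c ∨ ¬d)).
  branch 1 (add F (((c → c) ∧ d) ∨ (b ↔ ((a ∧ a) ↔ ¬b)))):
    F (((c → c) ∧ d) ∨ (b ↔ ((a ∧ a) ↔ ¬b))): α-rule — add F ((c → c) ∧ d), F (b ↔ ((a ∧ a) ↔ ¬b)).
    F ((c → c) ∧ d): β-rule — branch into F (c → c)  //  F d.
      branch 1.1 (add F (c → c)):
        F (c → c): α-rule — add T c, F c.
        × closes — contains both c and ¬c.
      branch 1.2 (add F d):
        F (b ↔ ((a ∧ a) ↔ ¬b)): β-rule — branch into T b, F ((a ∧ a) ↔ ¬b)  //  F b, T ((a ∧ a) ↔ ¬b).
          branch 1.2.1 (add T b, F ((a ∧ a) ↔ ¬b)):
            F ((a ∧ a) ↔ ¬b): β-rule — branch into T (a ∧ a), F ¬b  //  F (a ∧ a), T ¬b.
              branch 1.2.1.1 (add T (a ∧ a), F ¬b):
                T (a ∧ a): α-rule — add T a, T a.
                ○ open, literals {a=T, b=T, d=F}.
              branch 1.2.1.2 (add F (a ∧ a), T ¬b):
                × closes — contains both b and ¬b.
          branch 1.2.2 (add F b, T ((a ∧ a) ↔ ¬b)):
            T ((a ∧ a) ↔ ¬b): β-rule — branch into T (a ∧ a), T ¬b  //  F (a ∧ a), F ¬b.
              branch 1.2.2.1 (add T (a ∧ a), T ¬b):
                T (a ∧ a): α-rule — add T a, T a.
                ○ open, literals {a=T, b=F, d=F}.
              branch 1.2.2.2 (add F (a ∧ a), F ¬b):
                × closes — contains both b and ¬b.
  branch 2 (add F (a ∧ (¬c ∨ ¬d))):
    F (a ∧ (¬c ∨ ¬d)): β-rule — branch into F a  //  F (¬c ∨ ¬d).
      branch 2.1 (add F a):
        ○ open, literals {a=F}.
      branch 2.2 (add F (¬c ∨ ¬d)):
        F (¬c ∨ ¬d): α-rule — add F ¬c, F ¬d.
        ○ open, literals {c=T, d=T}.
3 branches closed, 4 open.
An open branch gives a countermodel: a=T, b=T, d=F (unmentioned atoms arbitrary); under it the original formula is false.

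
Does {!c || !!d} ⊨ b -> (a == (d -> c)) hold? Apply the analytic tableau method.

Initial set: {(!c || !!d); !(b -> (a == (d -> c)))}.
!(b -> (a == (d -> c))): α-rule — add b, !(a == (d -> c)).
(!c || !!d): β-rule — branch into !c  //  !!d.
  branch 1 (add !c):
    !(a == (d -> c)): β-rule — branch into a, !(d -> c)  //  !a, (d -> c).
      branch 1.1 (add a, !(d -> c)):
        !(d -> c): α-rule — add d, !c.
        ○ open, literals {a=1, b=1, c=0, d=1}.
      branch 1.2 (add !a, (d -> c)):
        (d -> c): β-rule — branch into !d  //  c.
          branch 1.2.1 (add !d):
            ○ open, literals {a=0, b=1, c=0, d=0}.
          branch 1.2.2 (add c):
            × closes — contains both c and !c.
  branch 2 (add !!d):
    !!d: drop double negation, giving d.
    !(a == (d -> c)): β-rule — branch into a, !(d -> c)  //  !a, (d -> c).
      branch 2.1 (add a, !(d -> c)):
        !(d -> c): α-rule — add d, !c.
        ○ open, literals {a=1, b=1, c=0, d=1}.
      branch 2.2 (add !a, (d -> c)):
        (d -> c): β-rule — branch into !d  //  c.
          branch 2.2.1 (add !d):
            × closes — contains both d and !d.
          branch 2.2.2 (add c):
            ○ open, literals {a=0, b=1, c=1, d=1}.
2 branches closed, 4 open.
An open branch gives a countermodel: a=1, b=1, c=0, d=1 (unmentioned atoms arbitrary); the premises hold there but the conclusion fails.

No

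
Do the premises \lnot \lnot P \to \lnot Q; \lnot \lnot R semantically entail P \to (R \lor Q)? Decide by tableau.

Initial set: {(\lnot \lnot P \to \lnot Q); \lnot \lnot R; \lnot (P \to (R \lor Q))}.
\lnot \lnot R: drop double negation, giving R.
\lnot (P \to (R \lor Q)): α-rule — add P, \lnot (R \lor Q).
\lnot (R \lor Q): α-rule — add \lnot R, \lnot Q.
× closes — contains both R and \lnot R.
All 1 branch closes.
Every branch closed, so the premises entail the conclusion.

Yes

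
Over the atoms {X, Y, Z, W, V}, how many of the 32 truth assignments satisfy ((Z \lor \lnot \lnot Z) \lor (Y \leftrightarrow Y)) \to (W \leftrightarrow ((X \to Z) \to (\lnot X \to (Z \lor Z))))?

16

Initial set: {(((Z \lor \lnot \lnot Z) \lor (Y \leftrightarrow Y)) \to (W \leftrightarrow ((X \to Z) \to (\lnot X \to (Z \lor Z)))))}.
(((Z \lor \lnot \lnot Z) \lor (Y \leftrightarrow Y)) \to (W \leftrightarrow ((X \to Z) \to (\lnot X \to (Z \lor Z))))): β-rule — branch into \lnot ((Z \lor \lnot \lnot Z) \lor (Y \leftrightarrow Y))  //  (W \leftrightarrow ((X \to Z) \to (\lnot X \to (Z \lor Z)))).
  branch 1 (add \lnot ((Z \lor \lnot \lnot Z) \lor (Y \leftrightarrow Y))):
    \lnot ((Z \lor \lnot \lnot Z) \lor (Y \leftrightarrow Y)): α-rule — add \lnot (Z \lor \lnot \lnot Z), \lnot (Y \leftrightarrow Y).
    \lnot (Z \lor \lnot \lnot Z): α-rule — add \lnot Z, \lnot \lnot \lnot Z.
    \lnot \lnot \lnot Z: drop double negation, giving \lnot Z.
    \lnot (Y \leftrightarrow Y): β-rule — branch into Y, \lnot Y  //  \lnot Y, Y.
      branch 1.1 (add Y, \lnot Y):
        × closes — contains both Y and \lnot Y.
      branch 1.2 (add \lnot Y, Y):
        × closes — contains both Y and \lnot Y.
  branch 2 (add (W \leftrightarrow ((X \to Z) \to (\lnot X \to (Z \lor Z))))):
    (W \leftrightarrow ((X \to Z) \to (\lnot X \to (Z \lor Z)))): β-rule — branch into W, ((X \to Z) \to (\lnot X \to (Z \lor Z)))  //  \lnot W, \lnot ((X \to Z) \to (\lnot X \to (Z \lor Z))).
      branch 2.1 (add W, ((X \to Z) \to (\lnot X \to (Z \lor Z)))):
        ((X \to Z) \to (\lnot X \to (Z \lor Z))): β-rule — branch into \lnot (X \to Z)  //  (\lnot X \to (Z \lor Z)).
          branch 2.1.1 (add \lnot (X \to Z)):
            \lnot (X \to Z): α-rule — add X, \lnot Z.
            ○ open, literals {W=1, X=1, Z=0}.
          branch 2.1.2 (add (\lnot X \to (Z \lor Z))):
            (\lnot X \to (Z \lor Z)): β-rule — branch into \lnot \lnot X  //  (Z \lor Z).
              branch 2.1.2.1 (add \lnot \lnot X):
                ○ open, literals {W=1, X=1}.
              branch 2.1.2.2 (add (Z \lor Z)):
                (Z \lor Z): β-rule — branch into Z  //  Z.
                  branch 2.1.2.2.1 (add Z):
                    ○ open, literals {W=1, Z=1}.
                  branch 2.1.2.2.2 (add Z):
                    ○ open, literals {W=1, Z=1}.
      branch 2.2 (add \lnot W, \lnot ((X \to Z) \to (\lnot X \to (Z \lor Z)))):
        \lnot ((X \to Z) \to (\lnot X \to (Z \lor Z))): α-rule — add (X \to Z), \lnot (\lnot X \to (Z \lor Z)).
        \lnot (\lnot X \to (Z \lor Z)): α-rule — add \lnot X, \lnot (Z \lor Z).
        \lnot (Z \lor Z): α-rule — add \lnot Z, \lnot Z.
        (X \to Z): β-rule — branch into \lnot X  //  Z.
          branch 2.2.1 (add \lnot X):
            ○ open, literals {W=0, X=0, Z=0}.
          branch 2.2.2 (add Z):
            × closes — contains both Z and \lnot Z.
3 branches closed, 5 open.
Each open branch fixes some atoms; the unmentioned ones are free. Counting distinct full assignments: branch {W=1, X=1, Z=0} (Y, V) contributes 4 new; branch {W=1, X=1} (Y, Z, V) contributes 4 new; branch {W=1, Z=1} (X, Y, V) contributes 4 new; branch {W=1, Z=1} (X, Y, V) contributes 0 new; branch {W=0, X=0, Z=0} (Y, V) contributes 4 new. Total: 16.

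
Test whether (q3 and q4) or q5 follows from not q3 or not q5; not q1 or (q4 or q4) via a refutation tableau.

No

Initial set: {(not q3 or not q5); (not q1 or (q4 or q4)); not ((q3 and q4) or q5)}.
not ((q3 and q4) or q5): α-rule — add not (q3 and q4), not q5.
(not q3 or not q5): β-rule — branch into not q3  //  not q5.
  branch 1 (add not q3):
    (not q1 or (q4 or q4)): β-rule — branch into not q1  //  (q4 or q4).
      branch 1.1 (add not q1):
        not (q3 and q4): β-rule — branch into not q3  //  not q4.
          branch 1.1.1 (add not q3):
            ○ open, literals {q1=0, q3=0, q5=0}.
          branch 1.1.2 (add not q4):
            ○ open, literals {q1=0, q3=0, q4=0, q5=0}.
      branch 1.2 (add (q4 or q4)):
        not (q3 and q4): β-rule — branch into not q3  //  not q4.
          branch 1.2.1 (add not q3):
            (q4 or q4): β-rule — branch into q4  //  q4.
              branch 1.2.1.1 (add q4):
                ○ open, literals {q3=0, q4=1, q5=0}.
              branch 1.2.1.2 (add q4):
                ○ open, literals {q3=0, q4=1, q5=0}.
          branch 1.2.2 (add not q4):
            (q4 or q4): β-rule — branch into q4  //  q4.
              branch 1.2.2.1 (add q4):
                × closes — contains both q4 and not q4.
              branch 1.2.2.2 (add q4):
                × closes — contains both q4 and not q4.
  branch 2 (add not q5):
    (not q1 or (q4 or q4)): β-rule — branch into not q1  //  (q4 or q4).
      branch 2.1 (add not q1):
        not (q3 and q4): β-rule — branch into not q3  //  not q4.
          branch 2.1.1 (add not q3):
            ○ open, literals {q1=0, q3=0, q5=0}.
          branch 2.1.2 (add not q4):
            ○ open, literals {q1=0, q4=0, q5=0}.
      branch 2.2 (add (q4 or q4)):
        not (q3 and q4): β-rule — branch into not q3  //  not q4.
          branch 2.2.1 (add not q3):
            (q4 or q4): β-rule — branch into q4  //  q4.
              branch 2.2.1.1 (add q4):
                ○ open, literals {q3=0, q4=1, q5=0}.
              branch 2.2.1.2 (add q4):
                ○ open, literals {q3=0, q4=1, q5=0}.
          branch 2.2.2 (add not q4):
            (q4 or q4): β-rule — branch into q4  //  q4.
              branch 2.2.2.1 (add q4):
                × closes — contains both q4 and not q4.
              branch 2.2.2.2 (add q4):
                × closes — contains both q4 and not q4.
4 branches closed, 8 open.
An open branch gives a countermodel: q1=0, q3=0, q5=0 (unmentioned atoms arbitrary); the premises hold there but the conclusion fails.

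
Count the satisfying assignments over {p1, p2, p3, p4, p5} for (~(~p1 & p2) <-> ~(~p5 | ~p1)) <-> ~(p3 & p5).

Initial set: {T ((~(~p1 & p2) <-> ~(~p5 | ~p1)) <-> ~(p3 & p5))}.
T ((~(~p1 & p2) <-> ~(~p5 | ~p1)) <-> ~(p3 & p5)): β-rule — branch into T (~(~p1 & p2) <-> ~(~p5 | ~p1)), T ~(p3 & p5)  //  F (~(~p1 & p2) <-> ~(~p5 | ~p1)), F ~(p3 & p5).
  branch 1 (add T (~(~p1 & p2) <-> ~(~p5 | ~p1)), T ~(p3 & p5)):
    T (~(~p1 & p2) <-> ~(~p5 | ~p1)): β-rule — branch into T ~(~p1 & p2), T ~(~p5 | ~p1)  //  F ~(~p1 & p2), F ~(~p5 | ~p1).
      branch 1.1 (add T ~(~p1 & p2), T ~(~p5 | ~p1)):
        T ~(~p5 | ~p1): α-rule — add F ~p5, F ~p1.
        T ~(p3 & p5): β-rule — branch into F p3  //  F p5.
          branch 1.1.1 (add F p3):
            T ~(~p1 & p2): β-rule — branch into F ~p1  //  F p2.
              branch 1.1.1.1 (add F ~p1):
                ○ open, literals {p1=1, p3=0, p5=1}.
              branch 1.1.1.2 (add F p2):
                ○ open, literals {p1=1, p2=0, p3=0, p5=1}.
          branch 1.1.2 (add F p5):
            × closes — contains both p5 and ~p5.
      branch 1.2 (add F ~(~p1 & p2), F ~(~p5 | ~p1)):
        F ~(~p1 & p2): α-rule — add T ~p1, T p2.
        T ~(p3 & p5): β-rule — branch into F p3  //  F p5.
          branch 1.2.1 (add F p3):
            F ~(~p5 | ~p1): β-rule — branch into T ~p5  //  T ~p1.
              branch 1.2.1.1 (add T ~p5):
                ○ open, literals {p1=0, p2=1, p3=0, p5=0}.
              branch 1.2.1.2 (add T ~p1):
                ○ open, literals {p1=0, p2=1, p3=0}.
          branch 1.2.2 (add F p5):
            F ~(~p5 | ~p1): β-rule — branch into T ~p5  //  T ~p1.
              branch 1.2.2.1 (add T ~p5):
                ○ open, literals {p1=0, p2=1, p5=0}.
              branch 1.2.2.2 (add T ~p1):
                ○ open, literals {p1=0, p2=1, p5=0}.
  branch 2 (add F (~(~p1 & p2) <-> ~(~p5 | ~p1)), F ~(p3 & p5)):
    F ~(p3 & p5): α-rule — add T p3, T p5.
    F (~(~p1 & p2) <-> ~(~p5 | ~p1)): β-rule — branch into T ~(~p1 & p2), F ~(~p5 | ~p1)  //  F ~(~p1 & p2), T ~(~p5 | ~p1).
      branch 2.1 (add T ~(~p1 & p2), F ~(~p5 | ~p1)):
        T ~(~p1 & p2): β-rule — branch into F ~p1  //  F p2.
          branch 2.1.1 (add F ~p1):
            F ~(~p5 | ~p1): β-rule — branch into T ~p5  //  T ~p1.
              branch 2.1.1.1 (add T ~p5):
                × closes — contains both p5 and ~p5.
              branch 2.1.1.2 (add T ~p1):
                × closes — contains both p1 and ~p1.
          branch 2.1.2 (add F p2):
            F ~(~p5 | ~p1): β-rule — branch into T ~p5  //  T ~p1.
              branch 2.1.2.1 (add T ~p5):
                × closes — contains both p5 and ~p5.
              branch 2.1.2.2 (add T ~p1):
                ○ open, literals {p1=0, p2=0, p3=1, p5=1}.
      branch 2.2 (add F ~(~p1 & p2), T ~(~p5 | ~p1)):
        F ~(~p1 & p2): α-rule — add T ~p1, T p2.
        T ~(~p5 | ~p1): α-rule — add F ~p5, F ~p1.
        × closes — contains both p1 and ~p1.
5 branches closed, 7 open.
Each open branch fixes some atoms; the unmentioned ones are free. Counting distinct full assignments: branch {p1=1, p3=0, p5=1} (p2, p4) contributes 4 new; branch {p1=1, p2=0, p3=0, p5=1} (p4) contributes 0 new; branch {p1=0, p2=1, p3=0, p5=0} (p4) contributes 2 new; branch {p1=0, p2=1, p3=0} (p4, p5) contributes 2 new; branch {p1=0, p2=1, p5=0} (p3, p4) contributes 2 new; branch {p1=0, p2=1, p5=0} (p3, p4) contributes 0 new; branch {p1=0, p2=0, p3=1, p5=1} (p4) contributes 2 new. Total: 12.

12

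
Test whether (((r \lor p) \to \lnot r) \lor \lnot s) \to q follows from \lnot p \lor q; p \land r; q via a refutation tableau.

Initial set: {(\lnot p \lor q); (p \land r); q; \lnot ((((r \lor p) \to \lnot r) \lor \lnot s) \to q)}.
(p \land r): α-rule — add p, r.
\lnot ((((r \lor p) \to \lnot r) \lor \lnot s) \to q): α-rule — add (((r \lor p) \to \lnot r) \lor \lnot s), \lnot q.
× closes — contains both q and \lnot q.
All 1 branch closes.
Every branch closed, so the premises entail the conclusion.

Yes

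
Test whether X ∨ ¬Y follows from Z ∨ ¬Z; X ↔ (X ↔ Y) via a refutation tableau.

No

Initial set: {(Z ∨ ¬Z); (X ↔ (X ↔ Y)); ¬(X ∨ ¬Y)}.
¬(X ∨ ¬Y): α-rule — add ¬X, ¬¬Y.
(Z ∨ ¬Z): β-rule — branch into Z  //  ¬Z.
  branch 1 (add Z):
    (X ↔ (X ↔ Y)): β-rule — branch into X, (X ↔ Y)  //  ¬X, ¬(X ↔ Y).
      branch 1.1 (add X, (X ↔ Y)):
        × closes — contains both X and ¬X.
      branch 1.2 (add ¬X, ¬(X ↔ Y)):
        ¬(X ↔ Y): β-rule — branch into X, ¬Y  //  ¬X, Y.
          branch 1.2.1 (add X, ¬Y):
            × closes — contains both X and ¬X.
          branch 1.2.2 (add ¬X, Y):
            ○ open, literals {X=0, Y=1, Z=1}.
  branch 2 (add ¬Z):
    (X ↔ (X ↔ Y)): β-rule — branch into X, (X ↔ Y)  //  ¬X, ¬(X ↔ Y).
      branch 2.1 (add X, (X ↔ Y)):
        × closes — contains both X and ¬X.
      branch 2.2 (add ¬X, ¬(X ↔ Y)):
        ¬(X ↔ Y): β-rule — branch into X, ¬Y  //  ¬X, Y.
          branch 2.2.1 (add X, ¬Y):
            × closes — contains both X and ¬X.
          branch 2.2.2 (add ¬X, Y):
            ○ open, literals {X=0, Y=1, Z=0}.
4 branches closed, 2 open.
An open branch gives a countermodel: X=0, Y=1, Z=1 (unmentioned atoms arbitrary); the premises hold there but the conclusion fails.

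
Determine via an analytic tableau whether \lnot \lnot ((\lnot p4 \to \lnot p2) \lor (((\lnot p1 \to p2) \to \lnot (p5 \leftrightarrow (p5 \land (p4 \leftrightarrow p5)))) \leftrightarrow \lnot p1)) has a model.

Initial set: {T \lnot \lnot ((\lnot p4 \to \lnot p2) \lor (((\lnot p1 \to p2) \to \lnot (p5 \leftrightarrow (p5 \land (p4 \leftrightarrow p5)))) \leftrightarrow \lnot p1))}.
T \lnot \lnot ((\lnot p4 \to \lnot p2) \lor (((\lnot p1 \to p2) \to \lnot (p5 \leftrightarrow (p5 \land (p4 \leftrightarrow p5)))) \leftrightarrow \lnot p1)): drop double negation, giving T ((\lnot p4 \to \lnot p2) \lor (((\lnot p1 \to p2) \to \lnot (p5 \leftrightarrow (p5 \land (p4 \leftrightarrow p5)))) \leftrightarrow \lnot p1)).
T ((\lnot p4 \to \lnot p2) \lor (((\lnot p1 \to p2) \to \lnot (p5 \leftrightarrow (p5 \land (p4 \leftrightarrow p5)))) \leftrightarrow \lnot p1)): β-rule — branch into T (\lnot p4 \to \lnot p2)  //  T (((\lnot p1 \to p2) \to \lnot (p5 \leftrightarrow (p5 \land (p4 \leftrightarrow p5)))) \leftrightarrow \lnot p1).
  branch 1 (add T (\lnot p4 \to \lnot p2)):
    T (\lnot p4 \to \lnot p2): β-rule — branch into F \lnot p4  //  T \lnot p2.
      branch 1.1 (add F \lnot p4):
        ○ open, literals {p4=true}.
      branch 1.2 (add T \lnot p2):
        ○ open, literals {p2=false}.
  branch 2 (add T (((\lnot p1 \to p2) \to \lnot (p5 \leftrightarrow (p5 \land (p4 \leftrightarrow p5)))) \leftrightarrow \lnot p1)):
    T (((\lnot p1 \to p2) \to \lnot (p5 \leftrightarrow (p5 \land (p4 \leftrightarrow p5)))) \leftrightarrow \lnot p1): β-rule — branch into T ((\lnot p1 \to p2) \to \lnot (p5 \leftrightarrow (p5 \land (p4 \leftrightarrow p5)))), T \lnot p1  //  F ((\lnot p1 \to p2) \to \lnot (p5 \leftrightarrow (p5 \land (p4 \leftrightarrow p5)))), F \lnot p1.
      branch 2.1 (add T ((\lnot p1 \to p2) \to \lnot (p5 \leftrightarrow (p5 \land (p4 \leftrightarrow p5)))), T \lnot p1):
        T ((\lnot p1 \to p2) \to \lnot (p5 \leftrightarrow (p5 \land (p4 \leftrightarrow p5)))): β-rule — branch into F (\lnot p1 \to p2)  //  T \lnot (p5 \leftrightarrow (p5 \land (p4 \leftrightarrow p5))).
          branch 2.1.1 (add F (\lnot p1 \to p2)):
            F (\lnot p1 \to p2): α-rule — add T \lnot p1, F p2.
            ○ open, literals {p1=false, p2=false}.
          branch 2.1.2 (add T \lnot (p5 \leftrightarrow (p5 \land (p4 \leftrightarrow p5)))):
            T \lnot (p5 \leftrightarrow (p5 \land (p4 \leftrightarrow p5))): β-rule — branch into T p5, F (p5 \land (p4 \leftrightarrow p5))  //  F p5, T (p5 \land (p4 \leftrightarrow p5)).
              branch 2.1.2.1 (add T p5, F (p5 \land (p4 \leftrightarrow p5))):
                F (p5 \land (p4 \leftrightarrow p5)): β-rule — branch into F p5  //  F (p4 \leftrightarrow p5).
                  branch 2.1.2.1.1 (add F p5):
                    × closes — contains both p5 and \lnot p5.
                  branch 2.1.2.1.2 (add F (p4 \leftrightarrow p5)):
                    F (p4 \leftrightarrow p5): β-rule — branch into T p4, F p5  //  F p4, T p5.
                      branch 2.1.2.1.2.1 (add T p4, F p5):
                        × closes — contains both p5 and \lnot p5.
                      branch 2.1.2.1.2.2 (add F p4, T p5):
                        ○ open, literals {p1=false, p4=false, p5=true}.
              branch 2.1.2.2 (add F p5, T (p5 \land (p4 \leftrightarrow p5))):
                T (p5 \land (p4 \leftrightarrow p5)): α-rule — add T p5, T (p4 \leftrightarrow p5).
                × closes — contains both p5 and \lnot p5.
      branch 2.2 (add F ((\lnot p1 \to p2) \to \lnot (p5 \leftrightarrow (p5 \land (p4 \leftrightarrow p5)))), F \lnot p1):
        F ((\lnot p1 \to p2) \to \lnot (p5 \leftrightarrow (p5 \land (p4 \leftrightarrow p5)))): α-rule — add T (\lnot p1 \to p2), F \lnot (p5 \leftrightarrow (p5 \land (p4 \leftrightarrow p5))).
        T (\lnot p1 \to p2): β-rule — branch into F \lnot p1  //  T p2.
          branch 2.2.1 (add F \lnot p1):
            F \lnot (p5 \leftrightarrow (p5 \land (p4 \leftrightarrow p5))): β-rule — branch into T p5, T (p5 \land (p4 \leftrightarrow p5))  //  F p5, F (p5 \land (p4 \leftrightarrow p5)).
              branch 2.2.1.1 (add T p5, T (p5 \land (p4 \leftrightarrow p5))):
                T (p5 \land (p4 \leftrightarrow p5)): α-rule — add T p5, T (p4 \leftrightarrow p5).
                T (p4 \leftrightarrow p5): β-rule — branch into T p4, T p5  //  F p4, F p5.
                  branch 2.2.1.1.1 (add T p4, T p5):
                    ○ open, literals {p1=true, p4=true, p5=true}.
                  branch 2.2.1.1.2 (add F p4, F p5):
                    × closes — contains both p5 and \lnot p5.
              branch 2.2.1.2 (add F p5, F (p5 \land (p4 \leftrightarrow p5))):
                F (p5 \land (p4 \leftrightarrow p5)): β-rule — branch into F p5  //  F (p4 \leftrightarrow p5).
                  branch 2.2.1.2.1 (add F p5):
                    ○ open, literals {p1=true, p5=false}.
                  branch 2.2.1.2.2 (add F (p4 \leftrightarrow p5)):
                    F (p4 \leftrightarrow p5): β-rule — branch into T p4, F p5  //  F p4, T p5.
                      branch 2.2.1.2.2.1 (add T p4, F p5):
                        ○ open, literals {p1=true, p4=true, p5=false}.
                      branch 2.2.1.2.2.2 (add F p4, T p5):
                        × closes — contains both p5 and \lnot p5.
          branch 2.2.2 (add T p2):
            F \lnot (p5 \leftrightarrow (p5 \land (p4 \leftrightarrow p5))): β-rule — branch into T p5, T (p5 \land (p4 \leftrightarrow p5))  //  F p5, F (p5 \land (p4 \leftrightarrow p5)).
              branch 2.2.2.1 (add T p5, T (p5 \land (p4 \leftrightarrow p5))):
                T (p5 \land (p4 \leftrightarrow p5)): α-rule — add T p5, T (p4 \leftrightarrow p5).
                T (p4 \leftrightarrow p5): β-rule — branch into T p4, T p5  //  F p4, F p5.
                  branch 2.2.2.1.1 (add T p4, T p5):
                    ○ open, literals {p1=true, p2=true, p4=true, p5=true}.
                  branch 2.2.2.1.2 (add F p4, F p5):
                    × closes — contains both p5 and \lnot p5.
              branch 2.2.2.2 (add F p5, F (p5 \land (p4 \leftrightarrow p5))):
                F (p5 \land (p4 \leftrightarrow p5)): β-rule — branch into F p5  //  F (p4 \leftrightarrow p5).
                  branch 2.2.2.2.1 (add F p5):
                    ○ open, literals {p1=true, p2=true, p5=false}.
                  branch 2.2.2.2.2 (add F (p4 \leftrightarrow p5)):
                    F (p4 \leftrightarrow p5): β-rule — branch into T p4, F p5  //  F p4, T p5.
                      branch 2.2.2.2.2.1 (add T p4, F p5):
                        ○ open, literals {p1=true, p2=true, p4=true, p5=false}.
                      branch 2.2.2.2.2.2 (add F p4, T p5):
                        × closes — contains both p5 and \lnot p5.
7 branches closed, 10 open.
An open branch gives a satisfying assignment: p4=true.

Satisfiable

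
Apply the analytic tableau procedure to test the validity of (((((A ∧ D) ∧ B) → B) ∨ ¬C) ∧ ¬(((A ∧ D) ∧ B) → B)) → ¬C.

Assume the negation and expand:
Initial set: {¬((((((A ∧ D) ∧ B) → B) ∨ ¬C) ∧ ¬(((A ∧ D) ∧ B) → B)) → ¬C)}.
¬((((((A ∧ D) ∧ B) → B) ∨ ¬C) ∧ ¬(((A ∧ D) ∧ B) → B)) → ¬C): α-rule — add (((((A ∧ D) ∧ B) → B) ∨ ¬C) ∧ ¬(((A ∧ D) ∧ B) → B)), ¬¬C.
(((((A ∧ D) ∧ B) → B) ∨ ¬C) ∧ ¬(((A ∧ D) ∧ B) → B)): α-rule — add ((((A ∧ D) ∧ B) → B) ∨ ¬C), ¬(((A ∧ D) ∧ B) → B).
¬(((A ∧ D) ∧ B) → B): α-rule — add ((A ∧ D) ∧ B), ¬B.
((A ∧ D) ∧ B): α-rule — add (A ∧ D), B.
× closes — contains both B and ¬B.
All 1 branch closes.
Every branch closed, so the negation is unsatisfiable and the formula is valid.

Valid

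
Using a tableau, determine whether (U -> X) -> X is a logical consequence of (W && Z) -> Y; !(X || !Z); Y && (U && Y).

Initial set: {((W && Z) -> Y); !(X || !Z); (Y && (U && Y)); !((U -> X) -> X)}.
!(X || !Z): α-rule — add !X, !!Z.
(Y && (U && Y)): α-rule — add Y, (U && Y).
!((U -> X) -> X): α-rule — add (U -> X), !X.
(U && Y): α-rule — add U, Y.
((W && Z) -> Y): β-rule — branch into !(W && Z)  //  Y.
  branch 1 (add !(W && Z)):
    (U -> X): β-rule — branch into !U  //  X.
      branch 1.1 (add !U):
        × closes — contains both U and !U.
      branch 1.2 (add X):
        × closes — contains both X and !X.
  branch 2 (add Y):
    (U -> X): β-rule — branch into !U  //  X.
      branch 2.1 (add !U):
        × closes — contains both U and !U.
      branch 2.2 (add X):
        × closes — contains both X and !X.
All 4 branches close.
Every branch closed, so the premises entail the conclusion.

Yes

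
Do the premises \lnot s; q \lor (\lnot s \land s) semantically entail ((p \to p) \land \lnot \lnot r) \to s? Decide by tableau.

Initial set: {T \lnot s; T (q \lor (\lnot s \land s)); F (((p \to p) \land \lnot \lnot r) \to s)}.
F (((p \to p) \land \lnot \lnot r) \to s): α-rule — add T ((p \to p) \land \lnot \lnot r), F s.
T ((p \to p) \land \lnot \lnot r): α-rule — add T (p \to p), T \lnot \lnot r.
T \lnot \lnot r: drop double negation, giving T r.
T (q \lor (\lnot s \land s)): β-rule — branch into T q  //  T (\lnot s \land s).
  branch 1 (add T q):
    T (p \to p): β-rule — branch into F p  //  T p.
      branch 1.1 (add F p):
        ○ open, literals {p=0, q=1, r=1, s=0}.
      branch 1.2 (add T p):
        ○ open, literals {p=1, q=1, r=1, s=0}.
  branch 2 (add T (\lnot s \land s)):
    T (\lnot s \land s): α-rule — add T \lnot s, T s.
    × closes — contains both s and \lnot s.
1 branch closed, 2 open.
An open branch gives a countermodel: p=0, q=1, r=1, s=0 (unmentioned atoms arbitrary); the premises hold there but the conclusion fails.

No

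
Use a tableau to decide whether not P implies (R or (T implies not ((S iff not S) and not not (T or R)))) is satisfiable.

Satisfiable

Initial set: {T (not P implies (R or (T implies not ((S iff not S) and not not (T or R)))))}.
T (not P implies (R or (T implies not ((S iff not S) and not not (T or R))))): β-rule — branch into F not P  //  T (R or (T implies not ((S iff not S) and not not (T or R)))).
  branch 1 (add F not P):
    ○ open, literals {P=1}.
  branch 2 (add T (R or (T implies not ((S iff not S) and not not (T or R))))):
    T (R or (T implies not ((S iff not S) and not not (T or R)))): β-rule — branch into T R  //  T (T implies not ((S iff not S) and not not (T or R))).
      branch 2.1 (add T R):
        ○ open, literals {R=1}.
      branch 2.2 (add T (T implies not ((S iff not S) and not not (T or R)))):
        T (T implies not ((S iff not S) and not not (T or R))): β-rule — branch into F T  //  T not ((S iff not S) and not not (T or R)).
          branch 2.2.1 (add F T):
            ○ open, literals {T=0}.
          branch 2.2.2 (add T not ((S iff not S) and not not (T or R))):
            T not ((S iff not S) and not not (T or R)): β-rule — branch into F (S iff not S)  //  F not not (T or R).
              branch 2.2.2.1 (add F (S iff not S)):
                F (S iff not S): β-rule — branch into T S, F not S  //  F S, T not S.
                  branch 2.2.2.1.1 (add T S, F not S):
                    ○ open, literals {S=1}.
                  branch 2.2.2.1.2 (add F S, T not S):
                    ○ open, literals {S=0}.
              branch 2.2.2.2 (add F not not (T or R)):
                F not not (T or R): drop double negation, giving F (T or R).
                F (T or R): α-rule — add F T, F R.
                ○ open, literals {R=0, T=0}.
0 branches closed, 6 open.
An open branch gives a satisfying assignment: P=1.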